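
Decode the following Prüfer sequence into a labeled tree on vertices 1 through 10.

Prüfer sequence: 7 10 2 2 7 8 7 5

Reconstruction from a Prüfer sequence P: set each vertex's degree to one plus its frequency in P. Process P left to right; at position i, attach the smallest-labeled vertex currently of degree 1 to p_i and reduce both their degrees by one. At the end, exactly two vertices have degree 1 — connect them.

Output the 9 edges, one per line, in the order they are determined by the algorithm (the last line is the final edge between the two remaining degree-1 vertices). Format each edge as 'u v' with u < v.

Answer: 1 7
3 10
2 4
2 6
2 7
8 9
7 8
5 7
5 10

Derivation:
Initial degrees: {1:1, 2:3, 3:1, 4:1, 5:2, 6:1, 7:4, 8:2, 9:1, 10:2}
Step 1: smallest deg-1 vertex = 1, p_1 = 7. Add edge {1,7}. Now deg[1]=0, deg[7]=3.
Step 2: smallest deg-1 vertex = 3, p_2 = 10. Add edge {3,10}. Now deg[3]=0, deg[10]=1.
Step 3: smallest deg-1 vertex = 4, p_3 = 2. Add edge {2,4}. Now deg[4]=0, deg[2]=2.
Step 4: smallest deg-1 vertex = 6, p_4 = 2. Add edge {2,6}. Now deg[6]=0, deg[2]=1.
Step 5: smallest deg-1 vertex = 2, p_5 = 7. Add edge {2,7}. Now deg[2]=0, deg[7]=2.
Step 6: smallest deg-1 vertex = 9, p_6 = 8. Add edge {8,9}. Now deg[9]=0, deg[8]=1.
Step 7: smallest deg-1 vertex = 8, p_7 = 7. Add edge {7,8}. Now deg[8]=0, deg[7]=1.
Step 8: smallest deg-1 vertex = 7, p_8 = 5. Add edge {5,7}. Now deg[7]=0, deg[5]=1.
Final: two remaining deg-1 vertices are 5, 10. Add edge {5,10}.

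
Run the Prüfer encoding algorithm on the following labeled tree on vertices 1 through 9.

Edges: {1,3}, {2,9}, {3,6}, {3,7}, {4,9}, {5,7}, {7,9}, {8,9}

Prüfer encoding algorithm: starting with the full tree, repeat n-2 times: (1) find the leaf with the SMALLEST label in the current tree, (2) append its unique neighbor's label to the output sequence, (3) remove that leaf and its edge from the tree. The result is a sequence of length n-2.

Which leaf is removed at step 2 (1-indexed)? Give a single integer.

Step 1: current leaves = {1,2,4,5,6,8}. Remove leaf 1 (neighbor: 3).
Step 2: current leaves = {2,4,5,6,8}. Remove leaf 2 (neighbor: 9).

Answer: 2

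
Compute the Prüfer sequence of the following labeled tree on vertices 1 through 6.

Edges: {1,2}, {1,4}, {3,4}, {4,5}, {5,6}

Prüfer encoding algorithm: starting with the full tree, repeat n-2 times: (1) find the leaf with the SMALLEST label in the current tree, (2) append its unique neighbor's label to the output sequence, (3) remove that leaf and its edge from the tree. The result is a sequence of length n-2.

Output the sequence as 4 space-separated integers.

Answer: 1 4 4 5

Derivation:
Step 1: leaves = {2,3,6}. Remove smallest leaf 2, emit neighbor 1.
Step 2: leaves = {1,3,6}. Remove smallest leaf 1, emit neighbor 4.
Step 3: leaves = {3,6}. Remove smallest leaf 3, emit neighbor 4.
Step 4: leaves = {4,6}. Remove smallest leaf 4, emit neighbor 5.
Done: 2 vertices remain (5, 6). Sequence = [1 4 4 5]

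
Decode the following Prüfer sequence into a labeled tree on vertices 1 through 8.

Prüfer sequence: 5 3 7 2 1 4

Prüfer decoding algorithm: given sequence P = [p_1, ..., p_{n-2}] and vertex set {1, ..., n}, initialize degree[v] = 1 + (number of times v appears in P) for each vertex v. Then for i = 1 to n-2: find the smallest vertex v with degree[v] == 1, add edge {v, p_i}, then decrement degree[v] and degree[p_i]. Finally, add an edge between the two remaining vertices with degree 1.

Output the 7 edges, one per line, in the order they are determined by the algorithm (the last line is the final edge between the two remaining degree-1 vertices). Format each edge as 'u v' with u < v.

Answer: 5 6
3 5
3 7
2 7
1 2
1 4
4 8

Derivation:
Initial degrees: {1:2, 2:2, 3:2, 4:2, 5:2, 6:1, 7:2, 8:1}
Step 1: smallest deg-1 vertex = 6, p_1 = 5. Add edge {5,6}. Now deg[6]=0, deg[5]=1.
Step 2: smallest deg-1 vertex = 5, p_2 = 3. Add edge {3,5}. Now deg[5]=0, deg[3]=1.
Step 3: smallest deg-1 vertex = 3, p_3 = 7. Add edge {3,7}. Now deg[3]=0, deg[7]=1.
Step 4: smallest deg-1 vertex = 7, p_4 = 2. Add edge {2,7}. Now deg[7]=0, deg[2]=1.
Step 5: smallest deg-1 vertex = 2, p_5 = 1. Add edge {1,2}. Now deg[2]=0, deg[1]=1.
Step 6: smallest deg-1 vertex = 1, p_6 = 4. Add edge {1,4}. Now deg[1]=0, deg[4]=1.
Final: two remaining deg-1 vertices are 4, 8. Add edge {4,8}.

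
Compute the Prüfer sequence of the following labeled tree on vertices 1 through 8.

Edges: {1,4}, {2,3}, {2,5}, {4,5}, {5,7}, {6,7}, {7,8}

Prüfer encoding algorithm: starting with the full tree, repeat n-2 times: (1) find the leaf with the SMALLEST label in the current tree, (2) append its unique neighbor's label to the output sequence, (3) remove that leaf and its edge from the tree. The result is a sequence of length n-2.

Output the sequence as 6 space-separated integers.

Answer: 4 2 5 5 7 7

Derivation:
Step 1: leaves = {1,3,6,8}. Remove smallest leaf 1, emit neighbor 4.
Step 2: leaves = {3,4,6,8}. Remove smallest leaf 3, emit neighbor 2.
Step 3: leaves = {2,4,6,8}. Remove smallest leaf 2, emit neighbor 5.
Step 4: leaves = {4,6,8}. Remove smallest leaf 4, emit neighbor 5.
Step 5: leaves = {5,6,8}. Remove smallest leaf 5, emit neighbor 7.
Step 6: leaves = {6,8}. Remove smallest leaf 6, emit neighbor 7.
Done: 2 vertices remain (7, 8). Sequence = [4 2 5 5 7 7]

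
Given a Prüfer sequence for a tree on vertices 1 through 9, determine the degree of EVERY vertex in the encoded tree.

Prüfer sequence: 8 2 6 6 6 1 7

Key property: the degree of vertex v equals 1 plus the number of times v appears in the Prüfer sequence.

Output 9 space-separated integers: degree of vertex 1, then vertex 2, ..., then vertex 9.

p_1 = 8: count[8] becomes 1
p_2 = 2: count[2] becomes 1
p_3 = 6: count[6] becomes 1
p_4 = 6: count[6] becomes 2
p_5 = 6: count[6] becomes 3
p_6 = 1: count[1] becomes 1
p_7 = 7: count[7] becomes 1
Degrees (1 + count): deg[1]=1+1=2, deg[2]=1+1=2, deg[3]=1+0=1, deg[4]=1+0=1, deg[5]=1+0=1, deg[6]=1+3=4, deg[7]=1+1=2, deg[8]=1+1=2, deg[9]=1+0=1

Answer: 2 2 1 1 1 4 2 2 1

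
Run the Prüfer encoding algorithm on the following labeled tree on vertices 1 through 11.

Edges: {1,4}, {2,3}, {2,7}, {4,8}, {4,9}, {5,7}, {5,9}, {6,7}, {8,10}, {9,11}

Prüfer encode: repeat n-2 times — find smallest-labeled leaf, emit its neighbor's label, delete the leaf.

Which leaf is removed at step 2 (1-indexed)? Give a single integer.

Answer: 3

Derivation:
Step 1: current leaves = {1,3,6,10,11}. Remove leaf 1 (neighbor: 4).
Step 2: current leaves = {3,6,10,11}. Remove leaf 3 (neighbor: 2).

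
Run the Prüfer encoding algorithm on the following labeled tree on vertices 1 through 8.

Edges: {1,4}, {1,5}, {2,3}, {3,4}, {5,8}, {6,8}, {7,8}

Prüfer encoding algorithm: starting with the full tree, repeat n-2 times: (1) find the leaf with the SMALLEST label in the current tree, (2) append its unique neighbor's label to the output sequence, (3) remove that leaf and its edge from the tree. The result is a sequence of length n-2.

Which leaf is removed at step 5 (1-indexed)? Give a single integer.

Answer: 5

Derivation:
Step 1: current leaves = {2,6,7}. Remove leaf 2 (neighbor: 3).
Step 2: current leaves = {3,6,7}. Remove leaf 3 (neighbor: 4).
Step 3: current leaves = {4,6,7}. Remove leaf 4 (neighbor: 1).
Step 4: current leaves = {1,6,7}. Remove leaf 1 (neighbor: 5).
Step 5: current leaves = {5,6,7}. Remove leaf 5 (neighbor: 8).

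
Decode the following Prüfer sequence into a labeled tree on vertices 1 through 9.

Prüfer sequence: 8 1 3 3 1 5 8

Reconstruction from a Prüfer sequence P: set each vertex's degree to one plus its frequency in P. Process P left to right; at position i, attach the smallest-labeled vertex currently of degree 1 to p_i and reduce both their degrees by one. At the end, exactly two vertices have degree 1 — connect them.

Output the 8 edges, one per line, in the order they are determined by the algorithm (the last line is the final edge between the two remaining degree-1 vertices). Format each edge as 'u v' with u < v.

Answer: 2 8
1 4
3 6
3 7
1 3
1 5
5 8
8 9

Derivation:
Initial degrees: {1:3, 2:1, 3:3, 4:1, 5:2, 6:1, 7:1, 8:3, 9:1}
Step 1: smallest deg-1 vertex = 2, p_1 = 8. Add edge {2,8}. Now deg[2]=0, deg[8]=2.
Step 2: smallest deg-1 vertex = 4, p_2 = 1. Add edge {1,4}. Now deg[4]=0, deg[1]=2.
Step 3: smallest deg-1 vertex = 6, p_3 = 3. Add edge {3,6}. Now deg[6]=0, deg[3]=2.
Step 4: smallest deg-1 vertex = 7, p_4 = 3. Add edge {3,7}. Now deg[7]=0, deg[3]=1.
Step 5: smallest deg-1 vertex = 3, p_5 = 1. Add edge {1,3}. Now deg[3]=0, deg[1]=1.
Step 6: smallest deg-1 vertex = 1, p_6 = 5. Add edge {1,5}. Now deg[1]=0, deg[5]=1.
Step 7: smallest deg-1 vertex = 5, p_7 = 8. Add edge {5,8}. Now deg[5]=0, deg[8]=1.
Final: two remaining deg-1 vertices are 8, 9. Add edge {8,9}.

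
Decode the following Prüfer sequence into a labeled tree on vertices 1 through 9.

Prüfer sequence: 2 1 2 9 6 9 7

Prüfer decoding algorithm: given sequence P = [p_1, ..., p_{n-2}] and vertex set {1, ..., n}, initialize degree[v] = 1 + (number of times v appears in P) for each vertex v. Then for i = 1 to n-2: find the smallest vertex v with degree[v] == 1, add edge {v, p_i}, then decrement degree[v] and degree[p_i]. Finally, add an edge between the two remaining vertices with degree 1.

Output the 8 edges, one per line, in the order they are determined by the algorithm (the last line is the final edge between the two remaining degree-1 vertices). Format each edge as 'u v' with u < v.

Answer: 2 3
1 4
1 2
2 9
5 6
6 9
7 8
7 9

Derivation:
Initial degrees: {1:2, 2:3, 3:1, 4:1, 5:1, 6:2, 7:2, 8:1, 9:3}
Step 1: smallest deg-1 vertex = 3, p_1 = 2. Add edge {2,3}. Now deg[3]=0, deg[2]=2.
Step 2: smallest deg-1 vertex = 4, p_2 = 1. Add edge {1,4}. Now deg[4]=0, deg[1]=1.
Step 3: smallest deg-1 vertex = 1, p_3 = 2. Add edge {1,2}. Now deg[1]=0, deg[2]=1.
Step 4: smallest deg-1 vertex = 2, p_4 = 9. Add edge {2,9}. Now deg[2]=0, deg[9]=2.
Step 5: smallest deg-1 vertex = 5, p_5 = 6. Add edge {5,6}. Now deg[5]=0, deg[6]=1.
Step 6: smallest deg-1 vertex = 6, p_6 = 9. Add edge {6,9}. Now deg[6]=0, deg[9]=1.
Step 7: smallest deg-1 vertex = 8, p_7 = 7. Add edge {7,8}. Now deg[8]=0, deg[7]=1.
Final: two remaining deg-1 vertices are 7, 9. Add edge {7,9}.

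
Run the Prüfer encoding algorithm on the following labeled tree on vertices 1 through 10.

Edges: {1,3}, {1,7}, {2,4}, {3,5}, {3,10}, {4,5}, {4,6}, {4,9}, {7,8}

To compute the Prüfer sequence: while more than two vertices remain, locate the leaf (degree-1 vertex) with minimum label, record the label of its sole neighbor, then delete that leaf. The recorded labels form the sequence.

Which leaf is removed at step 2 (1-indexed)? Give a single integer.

Step 1: current leaves = {2,6,8,9,10}. Remove leaf 2 (neighbor: 4).
Step 2: current leaves = {6,8,9,10}. Remove leaf 6 (neighbor: 4).

Answer: 6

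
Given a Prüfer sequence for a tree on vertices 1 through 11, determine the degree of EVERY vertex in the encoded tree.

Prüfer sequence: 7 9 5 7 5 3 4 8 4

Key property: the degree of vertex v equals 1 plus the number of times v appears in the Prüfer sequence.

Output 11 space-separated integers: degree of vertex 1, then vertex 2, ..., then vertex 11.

Answer: 1 1 2 3 3 1 3 2 2 1 1

Derivation:
p_1 = 7: count[7] becomes 1
p_2 = 9: count[9] becomes 1
p_3 = 5: count[5] becomes 1
p_4 = 7: count[7] becomes 2
p_5 = 5: count[5] becomes 2
p_6 = 3: count[3] becomes 1
p_7 = 4: count[4] becomes 1
p_8 = 8: count[8] becomes 1
p_9 = 4: count[4] becomes 2
Degrees (1 + count): deg[1]=1+0=1, deg[2]=1+0=1, deg[3]=1+1=2, deg[4]=1+2=3, deg[5]=1+2=3, deg[6]=1+0=1, deg[7]=1+2=3, deg[8]=1+1=2, deg[9]=1+1=2, deg[10]=1+0=1, deg[11]=1+0=1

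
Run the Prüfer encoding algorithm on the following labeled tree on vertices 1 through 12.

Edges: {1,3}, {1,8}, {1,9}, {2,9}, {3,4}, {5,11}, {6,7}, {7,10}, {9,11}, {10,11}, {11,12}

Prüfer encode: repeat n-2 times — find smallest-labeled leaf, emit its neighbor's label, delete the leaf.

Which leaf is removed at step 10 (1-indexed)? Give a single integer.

Answer: 10

Derivation:
Step 1: current leaves = {2,4,5,6,8,12}. Remove leaf 2 (neighbor: 9).
Step 2: current leaves = {4,5,6,8,12}. Remove leaf 4 (neighbor: 3).
Step 3: current leaves = {3,5,6,8,12}. Remove leaf 3 (neighbor: 1).
Step 4: current leaves = {5,6,8,12}. Remove leaf 5 (neighbor: 11).
Step 5: current leaves = {6,8,12}. Remove leaf 6 (neighbor: 7).
Step 6: current leaves = {7,8,12}. Remove leaf 7 (neighbor: 10).
Step 7: current leaves = {8,10,12}. Remove leaf 8 (neighbor: 1).
Step 8: current leaves = {1,10,12}. Remove leaf 1 (neighbor: 9).
Step 9: current leaves = {9,10,12}. Remove leaf 9 (neighbor: 11).
Step 10: current leaves = {10,12}. Remove leaf 10 (neighbor: 11).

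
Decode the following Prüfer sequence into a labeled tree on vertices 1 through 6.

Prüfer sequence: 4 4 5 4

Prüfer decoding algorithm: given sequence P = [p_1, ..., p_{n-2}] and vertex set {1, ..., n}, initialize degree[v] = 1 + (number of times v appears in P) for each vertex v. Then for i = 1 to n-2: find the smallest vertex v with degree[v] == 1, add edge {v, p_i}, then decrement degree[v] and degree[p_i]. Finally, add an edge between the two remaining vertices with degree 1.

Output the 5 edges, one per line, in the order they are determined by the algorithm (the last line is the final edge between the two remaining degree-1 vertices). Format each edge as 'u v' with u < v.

Initial degrees: {1:1, 2:1, 3:1, 4:4, 5:2, 6:1}
Step 1: smallest deg-1 vertex = 1, p_1 = 4. Add edge {1,4}. Now deg[1]=0, deg[4]=3.
Step 2: smallest deg-1 vertex = 2, p_2 = 4. Add edge {2,4}. Now deg[2]=0, deg[4]=2.
Step 3: smallest deg-1 vertex = 3, p_3 = 5. Add edge {3,5}. Now deg[3]=0, deg[5]=1.
Step 4: smallest deg-1 vertex = 5, p_4 = 4. Add edge {4,5}. Now deg[5]=0, deg[4]=1.
Final: two remaining deg-1 vertices are 4, 6. Add edge {4,6}.

Answer: 1 4
2 4
3 5
4 5
4 6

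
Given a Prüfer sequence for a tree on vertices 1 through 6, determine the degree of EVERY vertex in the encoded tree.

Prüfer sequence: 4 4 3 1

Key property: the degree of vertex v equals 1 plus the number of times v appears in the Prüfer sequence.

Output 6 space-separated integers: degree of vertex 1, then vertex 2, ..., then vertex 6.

Answer: 2 1 2 3 1 1

Derivation:
p_1 = 4: count[4] becomes 1
p_2 = 4: count[4] becomes 2
p_3 = 3: count[3] becomes 1
p_4 = 1: count[1] becomes 1
Degrees (1 + count): deg[1]=1+1=2, deg[2]=1+0=1, deg[3]=1+1=2, deg[4]=1+2=3, deg[5]=1+0=1, deg[6]=1+0=1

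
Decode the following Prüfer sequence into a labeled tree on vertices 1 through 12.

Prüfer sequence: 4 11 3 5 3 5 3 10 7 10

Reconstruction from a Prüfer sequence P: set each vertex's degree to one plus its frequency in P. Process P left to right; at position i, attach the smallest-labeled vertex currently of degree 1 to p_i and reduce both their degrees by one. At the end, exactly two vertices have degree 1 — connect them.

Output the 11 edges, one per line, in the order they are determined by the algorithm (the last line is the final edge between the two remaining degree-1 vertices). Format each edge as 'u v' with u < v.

Answer: 1 4
2 11
3 4
5 6
3 8
5 9
3 5
3 10
7 11
7 10
10 12

Derivation:
Initial degrees: {1:1, 2:1, 3:4, 4:2, 5:3, 6:1, 7:2, 8:1, 9:1, 10:3, 11:2, 12:1}
Step 1: smallest deg-1 vertex = 1, p_1 = 4. Add edge {1,4}. Now deg[1]=0, deg[4]=1.
Step 2: smallest deg-1 vertex = 2, p_2 = 11. Add edge {2,11}. Now deg[2]=0, deg[11]=1.
Step 3: smallest deg-1 vertex = 4, p_3 = 3. Add edge {3,4}. Now deg[4]=0, deg[3]=3.
Step 4: smallest deg-1 vertex = 6, p_4 = 5. Add edge {5,6}. Now deg[6]=0, deg[5]=2.
Step 5: smallest deg-1 vertex = 8, p_5 = 3. Add edge {3,8}. Now deg[8]=0, deg[3]=2.
Step 6: smallest deg-1 vertex = 9, p_6 = 5. Add edge {5,9}. Now deg[9]=0, deg[5]=1.
Step 7: smallest deg-1 vertex = 5, p_7 = 3. Add edge {3,5}. Now deg[5]=0, deg[3]=1.
Step 8: smallest deg-1 vertex = 3, p_8 = 10. Add edge {3,10}. Now deg[3]=0, deg[10]=2.
Step 9: smallest deg-1 vertex = 11, p_9 = 7. Add edge {7,11}. Now deg[11]=0, deg[7]=1.
Step 10: smallest deg-1 vertex = 7, p_10 = 10. Add edge {7,10}. Now deg[7]=0, deg[10]=1.
Final: two remaining deg-1 vertices are 10, 12. Add edge {10,12}.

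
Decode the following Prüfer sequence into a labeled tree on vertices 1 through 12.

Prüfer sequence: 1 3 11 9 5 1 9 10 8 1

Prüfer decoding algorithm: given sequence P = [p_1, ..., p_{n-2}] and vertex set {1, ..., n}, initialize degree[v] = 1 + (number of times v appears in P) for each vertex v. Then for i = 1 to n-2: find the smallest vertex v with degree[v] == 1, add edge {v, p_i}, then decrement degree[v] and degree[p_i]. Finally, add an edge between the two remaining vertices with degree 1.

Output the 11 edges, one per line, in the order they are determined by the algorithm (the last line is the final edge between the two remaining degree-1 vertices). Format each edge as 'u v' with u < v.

Initial degrees: {1:4, 2:1, 3:2, 4:1, 5:2, 6:1, 7:1, 8:2, 9:3, 10:2, 11:2, 12:1}
Step 1: smallest deg-1 vertex = 2, p_1 = 1. Add edge {1,2}. Now deg[2]=0, deg[1]=3.
Step 2: smallest deg-1 vertex = 4, p_2 = 3. Add edge {3,4}. Now deg[4]=0, deg[3]=1.
Step 3: smallest deg-1 vertex = 3, p_3 = 11. Add edge {3,11}. Now deg[3]=0, deg[11]=1.
Step 4: smallest deg-1 vertex = 6, p_4 = 9. Add edge {6,9}. Now deg[6]=0, deg[9]=2.
Step 5: smallest deg-1 vertex = 7, p_5 = 5. Add edge {5,7}. Now deg[7]=0, deg[5]=1.
Step 6: smallest deg-1 vertex = 5, p_6 = 1. Add edge {1,5}. Now deg[5]=0, deg[1]=2.
Step 7: smallest deg-1 vertex = 11, p_7 = 9. Add edge {9,11}. Now deg[11]=0, deg[9]=1.
Step 8: smallest deg-1 vertex = 9, p_8 = 10. Add edge {9,10}. Now deg[9]=0, deg[10]=1.
Step 9: smallest deg-1 vertex = 10, p_9 = 8. Add edge {8,10}. Now deg[10]=0, deg[8]=1.
Step 10: smallest deg-1 vertex = 8, p_10 = 1. Add edge {1,8}. Now deg[8]=0, deg[1]=1.
Final: two remaining deg-1 vertices are 1, 12. Add edge {1,12}.

Answer: 1 2
3 4
3 11
6 9
5 7
1 5
9 11
9 10
8 10
1 8
1 12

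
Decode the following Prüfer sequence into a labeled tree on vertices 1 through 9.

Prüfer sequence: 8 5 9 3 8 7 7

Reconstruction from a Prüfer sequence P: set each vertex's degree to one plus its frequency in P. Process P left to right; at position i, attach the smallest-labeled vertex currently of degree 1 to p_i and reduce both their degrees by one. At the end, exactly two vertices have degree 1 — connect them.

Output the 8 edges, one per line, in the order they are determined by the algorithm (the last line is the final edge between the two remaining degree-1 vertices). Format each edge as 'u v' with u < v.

Initial degrees: {1:1, 2:1, 3:2, 4:1, 5:2, 6:1, 7:3, 8:3, 9:2}
Step 1: smallest deg-1 vertex = 1, p_1 = 8. Add edge {1,8}. Now deg[1]=0, deg[8]=2.
Step 2: smallest deg-1 vertex = 2, p_2 = 5. Add edge {2,5}. Now deg[2]=0, deg[5]=1.
Step 3: smallest deg-1 vertex = 4, p_3 = 9. Add edge {4,9}. Now deg[4]=0, deg[9]=1.
Step 4: smallest deg-1 vertex = 5, p_4 = 3. Add edge {3,5}. Now deg[5]=0, deg[3]=1.
Step 5: smallest deg-1 vertex = 3, p_5 = 8. Add edge {3,8}. Now deg[3]=0, deg[8]=1.
Step 6: smallest deg-1 vertex = 6, p_6 = 7. Add edge {6,7}. Now deg[6]=0, deg[7]=2.
Step 7: smallest deg-1 vertex = 8, p_7 = 7. Add edge {7,8}. Now deg[8]=0, deg[7]=1.
Final: two remaining deg-1 vertices are 7, 9. Add edge {7,9}.

Answer: 1 8
2 5
4 9
3 5
3 8
6 7
7 8
7 9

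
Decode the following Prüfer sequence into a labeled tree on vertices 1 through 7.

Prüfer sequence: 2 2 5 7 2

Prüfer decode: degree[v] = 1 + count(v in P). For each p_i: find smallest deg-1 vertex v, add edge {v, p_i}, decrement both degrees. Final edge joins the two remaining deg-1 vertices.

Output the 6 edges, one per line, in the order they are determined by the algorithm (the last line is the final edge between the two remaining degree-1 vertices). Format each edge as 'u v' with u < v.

Answer: 1 2
2 3
4 5
5 7
2 6
2 7

Derivation:
Initial degrees: {1:1, 2:4, 3:1, 4:1, 5:2, 6:1, 7:2}
Step 1: smallest deg-1 vertex = 1, p_1 = 2. Add edge {1,2}. Now deg[1]=0, deg[2]=3.
Step 2: smallest deg-1 vertex = 3, p_2 = 2. Add edge {2,3}. Now deg[3]=0, deg[2]=2.
Step 3: smallest deg-1 vertex = 4, p_3 = 5. Add edge {4,5}. Now deg[4]=0, deg[5]=1.
Step 4: smallest deg-1 vertex = 5, p_4 = 7. Add edge {5,7}. Now deg[5]=0, deg[7]=1.
Step 5: smallest deg-1 vertex = 6, p_5 = 2. Add edge {2,6}. Now deg[6]=0, deg[2]=1.
Final: two remaining deg-1 vertices are 2, 7. Add edge {2,7}.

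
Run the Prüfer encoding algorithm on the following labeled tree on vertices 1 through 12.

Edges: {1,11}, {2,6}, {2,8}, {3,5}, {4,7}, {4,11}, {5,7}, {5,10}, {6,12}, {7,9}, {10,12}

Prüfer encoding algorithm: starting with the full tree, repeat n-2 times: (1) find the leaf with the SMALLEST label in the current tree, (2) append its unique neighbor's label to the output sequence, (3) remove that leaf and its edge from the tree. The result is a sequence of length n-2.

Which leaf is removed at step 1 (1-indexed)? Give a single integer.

Answer: 1

Derivation:
Step 1: current leaves = {1,3,8,9}. Remove leaf 1 (neighbor: 11).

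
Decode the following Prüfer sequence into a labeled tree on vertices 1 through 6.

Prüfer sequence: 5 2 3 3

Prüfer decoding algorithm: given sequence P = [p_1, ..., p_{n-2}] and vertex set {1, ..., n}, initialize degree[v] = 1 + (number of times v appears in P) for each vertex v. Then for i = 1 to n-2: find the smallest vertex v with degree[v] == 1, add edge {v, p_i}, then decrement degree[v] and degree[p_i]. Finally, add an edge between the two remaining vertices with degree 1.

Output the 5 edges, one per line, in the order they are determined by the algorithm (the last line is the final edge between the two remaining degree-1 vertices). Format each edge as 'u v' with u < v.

Answer: 1 5
2 4
2 3
3 5
3 6

Derivation:
Initial degrees: {1:1, 2:2, 3:3, 4:1, 5:2, 6:1}
Step 1: smallest deg-1 vertex = 1, p_1 = 5. Add edge {1,5}. Now deg[1]=0, deg[5]=1.
Step 2: smallest deg-1 vertex = 4, p_2 = 2. Add edge {2,4}. Now deg[4]=0, deg[2]=1.
Step 3: smallest deg-1 vertex = 2, p_3 = 3. Add edge {2,3}. Now deg[2]=0, deg[3]=2.
Step 4: smallest deg-1 vertex = 5, p_4 = 3. Add edge {3,5}. Now deg[5]=0, deg[3]=1.
Final: two remaining deg-1 vertices are 3, 6. Add edge {3,6}.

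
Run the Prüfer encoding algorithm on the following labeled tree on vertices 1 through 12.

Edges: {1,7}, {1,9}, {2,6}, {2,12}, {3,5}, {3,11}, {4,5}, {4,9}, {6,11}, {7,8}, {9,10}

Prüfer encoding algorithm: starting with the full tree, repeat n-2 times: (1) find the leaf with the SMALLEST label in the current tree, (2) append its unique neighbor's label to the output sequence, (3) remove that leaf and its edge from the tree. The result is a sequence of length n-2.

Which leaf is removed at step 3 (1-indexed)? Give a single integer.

Answer: 1

Derivation:
Step 1: current leaves = {8,10,12}. Remove leaf 8 (neighbor: 7).
Step 2: current leaves = {7,10,12}. Remove leaf 7 (neighbor: 1).
Step 3: current leaves = {1,10,12}. Remove leaf 1 (neighbor: 9).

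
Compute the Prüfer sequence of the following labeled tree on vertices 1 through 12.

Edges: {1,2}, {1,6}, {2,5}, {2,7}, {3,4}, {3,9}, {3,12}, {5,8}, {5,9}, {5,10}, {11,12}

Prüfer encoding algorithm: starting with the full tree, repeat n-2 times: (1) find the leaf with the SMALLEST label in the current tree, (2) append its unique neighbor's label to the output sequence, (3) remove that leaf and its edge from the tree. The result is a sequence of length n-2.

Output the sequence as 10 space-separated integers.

Step 1: leaves = {4,6,7,8,10,11}. Remove smallest leaf 4, emit neighbor 3.
Step 2: leaves = {6,7,8,10,11}. Remove smallest leaf 6, emit neighbor 1.
Step 3: leaves = {1,7,8,10,11}. Remove smallest leaf 1, emit neighbor 2.
Step 4: leaves = {7,8,10,11}. Remove smallest leaf 7, emit neighbor 2.
Step 5: leaves = {2,8,10,11}. Remove smallest leaf 2, emit neighbor 5.
Step 6: leaves = {8,10,11}. Remove smallest leaf 8, emit neighbor 5.
Step 7: leaves = {10,11}. Remove smallest leaf 10, emit neighbor 5.
Step 8: leaves = {5,11}. Remove smallest leaf 5, emit neighbor 9.
Step 9: leaves = {9,11}. Remove smallest leaf 9, emit neighbor 3.
Step 10: leaves = {3,11}. Remove smallest leaf 3, emit neighbor 12.
Done: 2 vertices remain (11, 12). Sequence = [3 1 2 2 5 5 5 9 3 12]

Answer: 3 1 2 2 5 5 5 9 3 12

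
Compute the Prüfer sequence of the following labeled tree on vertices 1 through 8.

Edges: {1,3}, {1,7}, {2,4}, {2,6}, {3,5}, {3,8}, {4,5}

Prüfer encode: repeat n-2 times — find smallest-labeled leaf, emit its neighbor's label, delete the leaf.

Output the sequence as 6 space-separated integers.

Answer: 2 4 5 3 1 3

Derivation:
Step 1: leaves = {6,7,8}. Remove smallest leaf 6, emit neighbor 2.
Step 2: leaves = {2,7,8}. Remove smallest leaf 2, emit neighbor 4.
Step 3: leaves = {4,7,8}. Remove smallest leaf 4, emit neighbor 5.
Step 4: leaves = {5,7,8}. Remove smallest leaf 5, emit neighbor 3.
Step 5: leaves = {7,8}. Remove smallest leaf 7, emit neighbor 1.
Step 6: leaves = {1,8}. Remove smallest leaf 1, emit neighbor 3.
Done: 2 vertices remain (3, 8). Sequence = [2 4 5 3 1 3]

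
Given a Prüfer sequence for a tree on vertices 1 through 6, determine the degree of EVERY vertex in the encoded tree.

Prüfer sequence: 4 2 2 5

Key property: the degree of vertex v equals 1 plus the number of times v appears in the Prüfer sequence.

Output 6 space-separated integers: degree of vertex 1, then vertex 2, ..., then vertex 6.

p_1 = 4: count[4] becomes 1
p_2 = 2: count[2] becomes 1
p_3 = 2: count[2] becomes 2
p_4 = 5: count[5] becomes 1
Degrees (1 + count): deg[1]=1+0=1, deg[2]=1+2=3, deg[3]=1+0=1, deg[4]=1+1=2, deg[5]=1+1=2, deg[6]=1+0=1

Answer: 1 3 1 2 2 1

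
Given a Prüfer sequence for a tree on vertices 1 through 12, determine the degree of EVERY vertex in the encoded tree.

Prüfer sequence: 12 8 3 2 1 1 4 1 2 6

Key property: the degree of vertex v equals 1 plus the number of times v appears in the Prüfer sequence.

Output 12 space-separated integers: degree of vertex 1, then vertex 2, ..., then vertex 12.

Answer: 4 3 2 2 1 2 1 2 1 1 1 2

Derivation:
p_1 = 12: count[12] becomes 1
p_2 = 8: count[8] becomes 1
p_3 = 3: count[3] becomes 1
p_4 = 2: count[2] becomes 1
p_5 = 1: count[1] becomes 1
p_6 = 1: count[1] becomes 2
p_7 = 4: count[4] becomes 1
p_8 = 1: count[1] becomes 3
p_9 = 2: count[2] becomes 2
p_10 = 6: count[6] becomes 1
Degrees (1 + count): deg[1]=1+3=4, deg[2]=1+2=3, deg[3]=1+1=2, deg[4]=1+1=2, deg[5]=1+0=1, deg[6]=1+1=2, deg[7]=1+0=1, deg[8]=1+1=2, deg[9]=1+0=1, deg[10]=1+0=1, deg[11]=1+0=1, deg[12]=1+1=2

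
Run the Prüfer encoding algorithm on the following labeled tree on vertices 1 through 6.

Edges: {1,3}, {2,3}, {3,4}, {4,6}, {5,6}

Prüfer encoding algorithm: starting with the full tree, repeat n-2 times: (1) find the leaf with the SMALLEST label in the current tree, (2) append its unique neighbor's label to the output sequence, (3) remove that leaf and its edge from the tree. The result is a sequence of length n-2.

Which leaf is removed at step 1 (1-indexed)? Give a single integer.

Answer: 1

Derivation:
Step 1: current leaves = {1,2,5}. Remove leaf 1 (neighbor: 3).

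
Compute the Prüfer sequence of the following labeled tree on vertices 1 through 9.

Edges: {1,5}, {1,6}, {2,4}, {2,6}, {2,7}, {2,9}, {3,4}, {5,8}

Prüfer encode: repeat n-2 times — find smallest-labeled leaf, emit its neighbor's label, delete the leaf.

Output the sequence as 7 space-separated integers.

Step 1: leaves = {3,7,8,9}. Remove smallest leaf 3, emit neighbor 4.
Step 2: leaves = {4,7,8,9}. Remove smallest leaf 4, emit neighbor 2.
Step 3: leaves = {7,8,9}. Remove smallest leaf 7, emit neighbor 2.
Step 4: leaves = {8,9}. Remove smallest leaf 8, emit neighbor 5.
Step 5: leaves = {5,9}. Remove smallest leaf 5, emit neighbor 1.
Step 6: leaves = {1,9}. Remove smallest leaf 1, emit neighbor 6.
Step 7: leaves = {6,9}. Remove smallest leaf 6, emit neighbor 2.
Done: 2 vertices remain (2, 9). Sequence = [4 2 2 5 1 6 2]

Answer: 4 2 2 5 1 6 2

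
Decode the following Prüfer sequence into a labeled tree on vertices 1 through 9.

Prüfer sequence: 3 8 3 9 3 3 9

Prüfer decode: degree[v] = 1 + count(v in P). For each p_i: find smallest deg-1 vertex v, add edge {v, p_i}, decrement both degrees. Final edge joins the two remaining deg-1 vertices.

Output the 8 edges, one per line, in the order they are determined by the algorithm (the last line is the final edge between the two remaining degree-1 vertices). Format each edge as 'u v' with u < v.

Answer: 1 3
2 8
3 4
5 9
3 6
3 7
3 9
8 9

Derivation:
Initial degrees: {1:1, 2:1, 3:5, 4:1, 5:1, 6:1, 7:1, 8:2, 9:3}
Step 1: smallest deg-1 vertex = 1, p_1 = 3. Add edge {1,3}. Now deg[1]=0, deg[3]=4.
Step 2: smallest deg-1 vertex = 2, p_2 = 8. Add edge {2,8}. Now deg[2]=0, deg[8]=1.
Step 3: smallest deg-1 vertex = 4, p_3 = 3. Add edge {3,4}. Now deg[4]=0, deg[3]=3.
Step 4: smallest deg-1 vertex = 5, p_4 = 9. Add edge {5,9}. Now deg[5]=0, deg[9]=2.
Step 5: smallest deg-1 vertex = 6, p_5 = 3. Add edge {3,6}. Now deg[6]=0, deg[3]=2.
Step 6: smallest deg-1 vertex = 7, p_6 = 3. Add edge {3,7}. Now deg[7]=0, deg[3]=1.
Step 7: smallest deg-1 vertex = 3, p_7 = 9. Add edge {3,9}. Now deg[3]=0, deg[9]=1.
Final: two remaining deg-1 vertices are 8, 9. Add edge {8,9}.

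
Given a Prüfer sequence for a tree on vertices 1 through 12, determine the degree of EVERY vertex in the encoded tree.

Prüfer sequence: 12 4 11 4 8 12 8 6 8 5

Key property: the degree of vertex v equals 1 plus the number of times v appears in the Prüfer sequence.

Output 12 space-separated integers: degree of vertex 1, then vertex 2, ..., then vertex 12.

p_1 = 12: count[12] becomes 1
p_2 = 4: count[4] becomes 1
p_3 = 11: count[11] becomes 1
p_4 = 4: count[4] becomes 2
p_5 = 8: count[8] becomes 1
p_6 = 12: count[12] becomes 2
p_7 = 8: count[8] becomes 2
p_8 = 6: count[6] becomes 1
p_9 = 8: count[8] becomes 3
p_10 = 5: count[5] becomes 1
Degrees (1 + count): deg[1]=1+0=1, deg[2]=1+0=1, deg[3]=1+0=1, deg[4]=1+2=3, deg[5]=1+1=2, deg[6]=1+1=2, deg[7]=1+0=1, deg[8]=1+3=4, deg[9]=1+0=1, deg[10]=1+0=1, deg[11]=1+1=2, deg[12]=1+2=3

Answer: 1 1 1 3 2 2 1 4 1 1 2 3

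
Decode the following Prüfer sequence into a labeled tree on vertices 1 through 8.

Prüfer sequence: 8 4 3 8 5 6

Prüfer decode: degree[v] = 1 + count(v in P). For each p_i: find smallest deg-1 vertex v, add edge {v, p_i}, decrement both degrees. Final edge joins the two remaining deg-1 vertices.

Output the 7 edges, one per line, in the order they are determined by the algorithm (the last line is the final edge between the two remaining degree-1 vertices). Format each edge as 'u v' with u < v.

Answer: 1 8
2 4
3 4
3 8
5 7
5 6
6 8

Derivation:
Initial degrees: {1:1, 2:1, 3:2, 4:2, 5:2, 6:2, 7:1, 8:3}
Step 1: smallest deg-1 vertex = 1, p_1 = 8. Add edge {1,8}. Now deg[1]=0, deg[8]=2.
Step 2: smallest deg-1 vertex = 2, p_2 = 4. Add edge {2,4}. Now deg[2]=0, deg[4]=1.
Step 3: smallest deg-1 vertex = 4, p_3 = 3. Add edge {3,4}. Now deg[4]=0, deg[3]=1.
Step 4: smallest deg-1 vertex = 3, p_4 = 8. Add edge {3,8}. Now deg[3]=0, deg[8]=1.
Step 5: smallest deg-1 vertex = 7, p_5 = 5. Add edge {5,7}. Now deg[7]=0, deg[5]=1.
Step 6: smallest deg-1 vertex = 5, p_6 = 6. Add edge {5,6}. Now deg[5]=0, deg[6]=1.
Final: two remaining deg-1 vertices are 6, 8. Add edge {6,8}.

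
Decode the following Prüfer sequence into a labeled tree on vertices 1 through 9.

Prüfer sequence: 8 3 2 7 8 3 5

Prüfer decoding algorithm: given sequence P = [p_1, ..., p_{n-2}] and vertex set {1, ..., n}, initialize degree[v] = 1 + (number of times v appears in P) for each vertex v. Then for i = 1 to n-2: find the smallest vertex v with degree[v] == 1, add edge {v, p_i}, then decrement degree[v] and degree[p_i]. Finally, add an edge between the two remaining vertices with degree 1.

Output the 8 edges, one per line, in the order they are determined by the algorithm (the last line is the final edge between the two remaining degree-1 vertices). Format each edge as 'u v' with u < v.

Initial degrees: {1:1, 2:2, 3:3, 4:1, 5:2, 6:1, 7:2, 8:3, 9:1}
Step 1: smallest deg-1 vertex = 1, p_1 = 8. Add edge {1,8}. Now deg[1]=0, deg[8]=2.
Step 2: smallest deg-1 vertex = 4, p_2 = 3. Add edge {3,4}. Now deg[4]=0, deg[3]=2.
Step 3: smallest deg-1 vertex = 6, p_3 = 2. Add edge {2,6}. Now deg[6]=0, deg[2]=1.
Step 4: smallest deg-1 vertex = 2, p_4 = 7. Add edge {2,7}. Now deg[2]=0, deg[7]=1.
Step 5: smallest deg-1 vertex = 7, p_5 = 8. Add edge {7,8}. Now deg[7]=0, deg[8]=1.
Step 6: smallest deg-1 vertex = 8, p_6 = 3. Add edge {3,8}. Now deg[8]=0, deg[3]=1.
Step 7: smallest deg-1 vertex = 3, p_7 = 5. Add edge {3,5}. Now deg[3]=0, deg[5]=1.
Final: two remaining deg-1 vertices are 5, 9. Add edge {5,9}.

Answer: 1 8
3 4
2 6
2 7
7 8
3 8
3 5
5 9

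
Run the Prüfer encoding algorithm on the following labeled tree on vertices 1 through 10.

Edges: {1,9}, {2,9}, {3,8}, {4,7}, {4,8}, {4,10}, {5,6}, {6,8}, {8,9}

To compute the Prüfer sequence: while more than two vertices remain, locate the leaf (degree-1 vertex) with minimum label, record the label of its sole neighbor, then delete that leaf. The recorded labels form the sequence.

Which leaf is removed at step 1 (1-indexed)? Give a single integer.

Answer: 1

Derivation:
Step 1: current leaves = {1,2,3,5,7,10}. Remove leaf 1 (neighbor: 9).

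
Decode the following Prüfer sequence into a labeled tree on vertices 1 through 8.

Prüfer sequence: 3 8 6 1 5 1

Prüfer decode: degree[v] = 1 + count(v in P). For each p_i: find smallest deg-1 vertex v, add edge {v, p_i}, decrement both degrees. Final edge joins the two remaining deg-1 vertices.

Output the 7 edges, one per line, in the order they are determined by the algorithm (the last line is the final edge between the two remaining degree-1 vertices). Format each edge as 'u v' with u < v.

Initial degrees: {1:3, 2:1, 3:2, 4:1, 5:2, 6:2, 7:1, 8:2}
Step 1: smallest deg-1 vertex = 2, p_1 = 3. Add edge {2,3}. Now deg[2]=0, deg[3]=1.
Step 2: smallest deg-1 vertex = 3, p_2 = 8. Add edge {3,8}. Now deg[3]=0, deg[8]=1.
Step 3: smallest deg-1 vertex = 4, p_3 = 6. Add edge {4,6}. Now deg[4]=0, deg[6]=1.
Step 4: smallest deg-1 vertex = 6, p_4 = 1. Add edge {1,6}. Now deg[6]=0, deg[1]=2.
Step 5: smallest deg-1 vertex = 7, p_5 = 5. Add edge {5,7}. Now deg[7]=0, deg[5]=1.
Step 6: smallest deg-1 vertex = 5, p_6 = 1. Add edge {1,5}. Now deg[5]=0, deg[1]=1.
Final: two remaining deg-1 vertices are 1, 8. Add edge {1,8}.

Answer: 2 3
3 8
4 6
1 6
5 7
1 5
1 8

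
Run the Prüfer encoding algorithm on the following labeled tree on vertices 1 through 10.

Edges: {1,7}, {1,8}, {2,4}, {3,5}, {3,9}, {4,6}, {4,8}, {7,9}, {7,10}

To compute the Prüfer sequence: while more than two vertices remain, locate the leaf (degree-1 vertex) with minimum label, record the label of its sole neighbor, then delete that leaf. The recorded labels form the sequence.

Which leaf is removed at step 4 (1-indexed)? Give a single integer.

Answer: 6

Derivation:
Step 1: current leaves = {2,5,6,10}. Remove leaf 2 (neighbor: 4).
Step 2: current leaves = {5,6,10}. Remove leaf 5 (neighbor: 3).
Step 3: current leaves = {3,6,10}. Remove leaf 3 (neighbor: 9).
Step 4: current leaves = {6,9,10}. Remove leaf 6 (neighbor: 4).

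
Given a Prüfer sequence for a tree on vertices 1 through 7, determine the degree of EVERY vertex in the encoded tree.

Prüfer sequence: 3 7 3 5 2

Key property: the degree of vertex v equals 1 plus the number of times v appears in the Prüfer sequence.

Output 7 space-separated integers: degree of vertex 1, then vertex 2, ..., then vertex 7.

Answer: 1 2 3 1 2 1 2

Derivation:
p_1 = 3: count[3] becomes 1
p_2 = 7: count[7] becomes 1
p_3 = 3: count[3] becomes 2
p_4 = 5: count[5] becomes 1
p_5 = 2: count[2] becomes 1
Degrees (1 + count): deg[1]=1+0=1, deg[2]=1+1=2, deg[3]=1+2=3, deg[4]=1+0=1, deg[5]=1+1=2, deg[6]=1+0=1, deg[7]=1+1=2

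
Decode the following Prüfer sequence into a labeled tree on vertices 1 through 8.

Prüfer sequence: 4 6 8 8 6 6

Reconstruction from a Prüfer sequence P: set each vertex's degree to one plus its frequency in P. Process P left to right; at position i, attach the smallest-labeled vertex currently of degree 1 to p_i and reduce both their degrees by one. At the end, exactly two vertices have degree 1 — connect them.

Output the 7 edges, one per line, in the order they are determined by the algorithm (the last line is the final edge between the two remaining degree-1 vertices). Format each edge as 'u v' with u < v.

Initial degrees: {1:1, 2:1, 3:1, 4:2, 5:1, 6:4, 7:1, 8:3}
Step 1: smallest deg-1 vertex = 1, p_1 = 4. Add edge {1,4}. Now deg[1]=0, deg[4]=1.
Step 2: smallest deg-1 vertex = 2, p_2 = 6. Add edge {2,6}. Now deg[2]=0, deg[6]=3.
Step 3: smallest deg-1 vertex = 3, p_3 = 8. Add edge {3,8}. Now deg[3]=0, deg[8]=2.
Step 4: smallest deg-1 vertex = 4, p_4 = 8. Add edge {4,8}. Now deg[4]=0, deg[8]=1.
Step 5: smallest deg-1 vertex = 5, p_5 = 6. Add edge {5,6}. Now deg[5]=0, deg[6]=2.
Step 6: smallest deg-1 vertex = 7, p_6 = 6. Add edge {6,7}. Now deg[7]=0, deg[6]=1.
Final: two remaining deg-1 vertices are 6, 8. Add edge {6,8}.

Answer: 1 4
2 6
3 8
4 8
5 6
6 7
6 8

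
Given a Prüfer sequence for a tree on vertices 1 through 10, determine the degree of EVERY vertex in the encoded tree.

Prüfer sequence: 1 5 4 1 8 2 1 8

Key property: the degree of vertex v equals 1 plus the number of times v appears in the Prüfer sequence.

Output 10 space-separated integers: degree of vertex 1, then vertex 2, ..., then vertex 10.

Answer: 4 2 1 2 2 1 1 3 1 1

Derivation:
p_1 = 1: count[1] becomes 1
p_2 = 5: count[5] becomes 1
p_3 = 4: count[4] becomes 1
p_4 = 1: count[1] becomes 2
p_5 = 8: count[8] becomes 1
p_6 = 2: count[2] becomes 1
p_7 = 1: count[1] becomes 3
p_8 = 8: count[8] becomes 2
Degrees (1 + count): deg[1]=1+3=4, deg[2]=1+1=2, deg[3]=1+0=1, deg[4]=1+1=2, deg[5]=1+1=2, deg[6]=1+0=1, deg[7]=1+0=1, deg[8]=1+2=3, deg[9]=1+0=1, deg[10]=1+0=1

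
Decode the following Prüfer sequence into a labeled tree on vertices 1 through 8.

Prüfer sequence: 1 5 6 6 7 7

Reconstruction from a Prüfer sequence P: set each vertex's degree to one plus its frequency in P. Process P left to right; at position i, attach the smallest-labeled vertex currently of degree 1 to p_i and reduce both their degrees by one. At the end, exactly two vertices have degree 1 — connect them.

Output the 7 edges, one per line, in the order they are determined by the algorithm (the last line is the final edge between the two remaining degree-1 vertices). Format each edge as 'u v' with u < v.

Initial degrees: {1:2, 2:1, 3:1, 4:1, 5:2, 6:3, 7:3, 8:1}
Step 1: smallest deg-1 vertex = 2, p_1 = 1. Add edge {1,2}. Now deg[2]=0, deg[1]=1.
Step 2: smallest deg-1 vertex = 1, p_2 = 5. Add edge {1,5}. Now deg[1]=0, deg[5]=1.
Step 3: smallest deg-1 vertex = 3, p_3 = 6. Add edge {3,6}. Now deg[3]=0, deg[6]=2.
Step 4: smallest deg-1 vertex = 4, p_4 = 6. Add edge {4,6}. Now deg[4]=0, deg[6]=1.
Step 5: smallest deg-1 vertex = 5, p_5 = 7. Add edge {5,7}. Now deg[5]=0, deg[7]=2.
Step 6: smallest deg-1 vertex = 6, p_6 = 7. Add edge {6,7}. Now deg[6]=0, deg[7]=1.
Final: two remaining deg-1 vertices are 7, 8. Add edge {7,8}.

Answer: 1 2
1 5
3 6
4 6
5 7
6 7
7 8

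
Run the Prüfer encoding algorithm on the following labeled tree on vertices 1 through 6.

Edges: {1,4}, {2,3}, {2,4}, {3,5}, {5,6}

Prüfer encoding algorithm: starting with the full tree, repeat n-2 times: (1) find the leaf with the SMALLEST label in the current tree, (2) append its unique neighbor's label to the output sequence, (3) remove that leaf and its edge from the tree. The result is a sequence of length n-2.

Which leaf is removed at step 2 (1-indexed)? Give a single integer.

Step 1: current leaves = {1,6}. Remove leaf 1 (neighbor: 4).
Step 2: current leaves = {4,6}. Remove leaf 4 (neighbor: 2).

Answer: 4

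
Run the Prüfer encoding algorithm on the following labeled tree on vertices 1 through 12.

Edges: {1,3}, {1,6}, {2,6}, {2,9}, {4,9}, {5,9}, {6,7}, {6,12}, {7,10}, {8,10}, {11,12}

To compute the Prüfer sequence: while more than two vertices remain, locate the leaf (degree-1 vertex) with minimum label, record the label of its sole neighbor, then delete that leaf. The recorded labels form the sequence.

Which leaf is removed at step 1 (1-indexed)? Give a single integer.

Step 1: current leaves = {3,4,5,8,11}. Remove leaf 3 (neighbor: 1).

Answer: 3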